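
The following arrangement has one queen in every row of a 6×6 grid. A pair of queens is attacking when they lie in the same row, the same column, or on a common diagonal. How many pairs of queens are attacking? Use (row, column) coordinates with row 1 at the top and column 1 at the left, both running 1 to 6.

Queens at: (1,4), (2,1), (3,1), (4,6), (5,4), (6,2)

3

Same column: (1,4)–(5,4) (column 4); (2,1)–(3,1) (column 1).
Same diagonal: (2,1)–(5,4) (|2−5| = |1−4| = 3).
Total attacking pairs: 3.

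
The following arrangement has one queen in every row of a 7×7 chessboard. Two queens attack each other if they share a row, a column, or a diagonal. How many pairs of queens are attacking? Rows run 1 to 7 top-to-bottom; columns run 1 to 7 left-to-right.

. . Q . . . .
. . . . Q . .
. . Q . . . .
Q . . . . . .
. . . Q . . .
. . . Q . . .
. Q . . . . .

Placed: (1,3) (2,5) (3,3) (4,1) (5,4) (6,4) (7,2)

3

Same column: (1,3)–(3,3) (column 3); (5,4)–(6,4) (column 4).
Same diagonal: (5,4)–(7,2) (|5−7| = |4−2| = 2).
Total attacking pairs: 3.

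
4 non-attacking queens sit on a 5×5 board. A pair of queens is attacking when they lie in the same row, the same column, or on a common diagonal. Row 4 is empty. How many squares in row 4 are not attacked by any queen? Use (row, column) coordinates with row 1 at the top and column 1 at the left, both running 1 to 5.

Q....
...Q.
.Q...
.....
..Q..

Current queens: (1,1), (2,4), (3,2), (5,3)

1

(1,1) attacks row 4 at column 1 and diagonals 4.
(2,4) attacks row 4 at column 4 and diagonals 2.
(3,2) attacks row 4 at column 2 and diagonals 1, 3.
(5,3) attacks row 4 at column 3 and diagonals 2, 4.
Attacked columns: {1, 2, 3, 4}. Safe: {5}.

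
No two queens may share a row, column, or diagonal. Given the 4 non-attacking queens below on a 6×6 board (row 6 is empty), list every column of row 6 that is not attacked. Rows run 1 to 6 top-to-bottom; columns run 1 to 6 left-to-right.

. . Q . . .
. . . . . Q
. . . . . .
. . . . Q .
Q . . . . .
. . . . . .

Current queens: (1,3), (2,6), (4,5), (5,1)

(1,3) attacks row 6 at column 3.
(2,6) attacks row 6 at column 6 and diagonals 2.
(4,5) attacks row 6 at column 5 and diagonals 3.
(5,1) attacks row 6 at column 1 and diagonals 2.
Attacked columns: {1, 2, 3, 5, 6}. Safe: {4}.

columns 4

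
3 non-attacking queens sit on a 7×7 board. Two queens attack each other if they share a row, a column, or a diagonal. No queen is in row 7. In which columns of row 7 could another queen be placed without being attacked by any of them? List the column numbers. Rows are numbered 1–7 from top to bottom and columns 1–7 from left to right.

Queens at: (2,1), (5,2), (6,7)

columns 3, 5

(2,1) attacks row 7 at column 1 and diagonals 6.
(5,2) attacks row 7 at column 2 and diagonals 4.
(6,7) attacks row 7 at column 7 and diagonals 6.
Attacked columns: {1, 2, 4, 6, 7}. Safe: {3, 5}.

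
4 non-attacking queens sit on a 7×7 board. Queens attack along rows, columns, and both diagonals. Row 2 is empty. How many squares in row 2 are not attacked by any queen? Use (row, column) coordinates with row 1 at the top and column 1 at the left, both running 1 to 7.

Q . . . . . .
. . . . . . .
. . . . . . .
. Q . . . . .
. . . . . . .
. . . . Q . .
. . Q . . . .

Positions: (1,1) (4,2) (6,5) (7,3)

(1,1) attacks row 2 at column 1 and diagonals 2.
(4,2) attacks row 2 at column 2 and diagonals 4.
(6,5) attacks row 2 at column 5 and diagonals 1.
(7,3) attacks row 2 at column 3.
Attacked columns: {1, 2, 3, 4, 5}. Safe: {6, 7}.

2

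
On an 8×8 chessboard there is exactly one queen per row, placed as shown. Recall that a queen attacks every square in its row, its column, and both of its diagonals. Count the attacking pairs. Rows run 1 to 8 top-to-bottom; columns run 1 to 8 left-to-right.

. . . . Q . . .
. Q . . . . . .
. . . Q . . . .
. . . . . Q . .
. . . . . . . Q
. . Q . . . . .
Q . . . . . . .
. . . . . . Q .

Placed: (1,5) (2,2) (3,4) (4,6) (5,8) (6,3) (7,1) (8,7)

All columns are distinct and no two queens satisfy |Δrow| = |Δcol|, so no pair attacks.

0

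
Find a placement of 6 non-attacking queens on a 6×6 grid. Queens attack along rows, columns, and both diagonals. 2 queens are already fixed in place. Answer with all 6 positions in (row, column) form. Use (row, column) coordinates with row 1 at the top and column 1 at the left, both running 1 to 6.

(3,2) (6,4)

Row 1: attacked by (3,2)→{2,4}; (6,4)→{4}. Safe: 1, 3, 5, 6. Place at column 3.
Row 2: attacked by (1,3)→{2,3,4}; (3,2)→{1,2,3}; (6,4)→{4}. Safe: 5, 6. Place at column 6.
Row 4: attacked by (1,3)→{3,6}; (2,6)→{4,6}; (3,2)→{1,2,3}; (6,4)→{2,4,6}. Safe: 5. Place at column 5.
Row 5: attacked by (1,3)→{3}; (2,6)→{3,6}; (3,2)→{2,4}; (4,5)→{4,5,6}; (6,4)→{3,4,5}. Safe: 1. Place at column 1.
Columns [3, 6, 2, 5, 1, 4], r−c [-2, -4, 1, -1, 4, 2], r+c [4, 8, 5, 9, 6, 10] are all distinct, so no two queens attack.

(1,3) (2,6) (3,2) (4,5) (5,1) (6,4)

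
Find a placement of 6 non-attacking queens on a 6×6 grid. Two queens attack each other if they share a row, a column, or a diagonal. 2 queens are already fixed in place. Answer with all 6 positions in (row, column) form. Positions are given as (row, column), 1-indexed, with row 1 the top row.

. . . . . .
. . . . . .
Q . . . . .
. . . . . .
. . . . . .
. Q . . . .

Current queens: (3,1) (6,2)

Row 1: attacked by (3,1)→{1,3}; (6,2)→{2}. Safe: 4, 5, 6. Place at column 5.
Row 2: attacked by (1,5)→{4,5,6}; (3,1)→{1,2}; (6,2)→{2,6}. Safe: 3. Place at column 3.
Row 4: attacked by (1,5)→{2,5}; (2,3)→{1,3,5}; (3,1)→{1,2}; (6,2)→{2,4}. Safe: 6. Place at column 6.
Row 5: attacked by (1,5)→{1,5}; (2,3)→{3,6}; (3,1)→{1,3}; (4,6)→{5,6}; (6,2)→{1,2,3}. Safe: 4. Place at column 4.
Columns [5, 3, 1, 6, 4, 2], r−c [-4, -1, 2, -2, 1, 4], r+c [6, 5, 4, 10, 9, 8] are all distinct, so no two queens attack.

(1,5) (2,3) (3,1) (4,6) (5,4) (6,2)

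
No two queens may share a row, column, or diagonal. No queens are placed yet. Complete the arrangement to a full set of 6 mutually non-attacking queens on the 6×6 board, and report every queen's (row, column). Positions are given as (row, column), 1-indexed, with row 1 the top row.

(1,5) (2,3) (3,1) (4,6) (5,4) (6,2)

Row 1: Safe: 1, 2, 3, 4, 5, 6. Place at column 5.
Row 2: attacked by (1,5)→{4,5,6}. Safe: 1, 2, 3. Place at column 3.
Row 3: attacked by (1,5)→{3,5}; (2,3)→{2,3,4}. Safe: 1, 6. Place at column 1.
Row 4: attacked by (1,5)→{2,5}; (2,3)→{1,3,5}; (3,1)→{1,2}. Safe: 4, 6. Place at column 6.
Row 5: attacked by (1,5)→{1,5}; (2,3)→{3,6}; (3,1)→{1,3}; (4,6)→{5,6}. Safe: 2, 4. Place at column 4.
Row 6: attacked by (1,5)→{5}; (2,3)→{3}; (3,1)→{1,4}; (4,6)→{4,6}; (5,4)→{3,4,5}. Safe: 2. Place at column 2.
Columns [5, 3, 1, 6, 4, 2], r−c [-4, -1, 2, -2, 1, 4], r+c [6, 5, 4, 10, 9, 8] are all distinct, so no two queens attack.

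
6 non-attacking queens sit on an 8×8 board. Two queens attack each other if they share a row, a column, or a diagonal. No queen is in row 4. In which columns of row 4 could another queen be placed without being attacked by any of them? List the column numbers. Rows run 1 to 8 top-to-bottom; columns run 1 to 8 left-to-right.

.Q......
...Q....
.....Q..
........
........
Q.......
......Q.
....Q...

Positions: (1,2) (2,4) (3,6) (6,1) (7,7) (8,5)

columns 8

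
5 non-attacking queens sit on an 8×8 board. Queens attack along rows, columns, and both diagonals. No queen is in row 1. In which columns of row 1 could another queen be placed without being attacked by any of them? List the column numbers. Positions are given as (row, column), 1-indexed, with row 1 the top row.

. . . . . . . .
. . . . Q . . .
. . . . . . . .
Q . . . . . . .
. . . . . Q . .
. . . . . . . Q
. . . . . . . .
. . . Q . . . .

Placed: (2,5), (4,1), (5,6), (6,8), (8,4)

columns 7

(2,5) attacks row 1 at column 5 and diagonals 4, 6.
(4,1) attacks row 1 at column 1 and diagonals 4.
(5,6) attacks row 1 at column 6 and diagonals 2.
(6,8) attacks row 1 at column 8 and diagonals 3.
(8,4) attacks row 1 at column 4.
Attacked columns: {1, 2, 3, 4, 5, 6, 8}. Safe: {7}.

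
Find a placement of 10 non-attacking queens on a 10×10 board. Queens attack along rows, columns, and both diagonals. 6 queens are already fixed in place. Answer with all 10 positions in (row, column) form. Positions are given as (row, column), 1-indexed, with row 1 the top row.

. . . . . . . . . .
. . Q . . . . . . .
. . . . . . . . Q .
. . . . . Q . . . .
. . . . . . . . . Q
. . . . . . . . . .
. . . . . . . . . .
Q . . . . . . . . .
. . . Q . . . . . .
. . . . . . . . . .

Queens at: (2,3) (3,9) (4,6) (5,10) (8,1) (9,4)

(1,5) (2,3) (3,9) (4,6) (5,10) (6,2) (7,7) (8,1) (9,4) (10,8)

Row 1: attacked by (2,3)→{2,3,4}; (3,9)→{7,9}; (4,6)→{3,6,9}; (5,10)→{6,10}; (8,1)→{1,8}; (9,4)→{4}. Safe: 5. Place at column 5.
Row 6: attacked by (1,5)→{5,10}; (2,3)→{3,7}; (3,9)→{6,9}; (4,6)→{4,6,8}; (5,10)→{9,10}; (8,1)→{1,3}; (9,4)→{1,4,7}. Safe: 2. Place at column 2.
Row 7: attacked by (1,5)→{5}; (2,3)→{3,8}; (3,9)→{5,9}; (4,6)→{3,6,9}; (5,10)→{8,10}; (6,2)→{1,2,3}; (8,1)→{1,2}; (9,4)→{2,4,6}. Safe: 7. Place at column 7.
Row 10: attacked by (1,5)→{5}; (2,3)→{3}; (3,9)→{2,9}; (4,6)→{6}; (5,10)→{5,10}; (6,2)→{2,6}; (7,7)→{4,7,10}; (8,1)→{1,3}; (9,4)→{3,4,5}. Safe: 8. Place at column 8.
Columns [5, 3, 9, 6, 10, 2, 7, 1, 4, 8], r−c [-4, -1, -6, -2, -5, 4, 0, 7, 5, 2], r+c [6, 5, 12, 10, 15, 8, 14, 9, 13, 18] are all distinct, so no two queens attack.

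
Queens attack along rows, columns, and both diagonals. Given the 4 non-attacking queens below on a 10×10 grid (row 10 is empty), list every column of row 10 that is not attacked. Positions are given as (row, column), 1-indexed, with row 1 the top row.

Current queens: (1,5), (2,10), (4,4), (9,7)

(1,5) attacks row 10 at column 5.
(2,10) attacks row 10 at column 10 and diagonals 2.
(4,4) attacks row 10 at column 4 and diagonals 10.
(9,7) attacks row 10 at column 7 and diagonals 6, 8.
Attacked columns: {2, 4, 5, 6, 7, 8, 10}. Safe: {1, 3, 9}.

columns 1, 3, 9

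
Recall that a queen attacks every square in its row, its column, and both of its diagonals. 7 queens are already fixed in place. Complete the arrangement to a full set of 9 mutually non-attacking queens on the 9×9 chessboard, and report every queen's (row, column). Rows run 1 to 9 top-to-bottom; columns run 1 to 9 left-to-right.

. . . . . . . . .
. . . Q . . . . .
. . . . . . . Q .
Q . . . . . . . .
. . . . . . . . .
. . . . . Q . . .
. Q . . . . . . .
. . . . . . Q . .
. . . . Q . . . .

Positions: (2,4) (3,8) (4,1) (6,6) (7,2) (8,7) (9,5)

(1,9) (2,4) (3,8) (4,1) (5,3) (6,6) (7,2) (8,7) (9,5)

Row 1: attacked by (2,4)→{3,4,5}; (3,8)→{6,8}; (4,1)→{1,4}; (6,6)→{1,6}; (7,2)→{2,8}; (8,7)→{7}; (9,5)→{5}. Safe: 9. Place at column 9.
Row 5: attacked by (1,9)→{5,9}; (2,4)→{1,4,7}; (3,8)→{6,8}; (4,1)→{1,2}; (6,6)→{5,6,7}; (7,2)→{2,4}; (8,7)→{4,7}; (9,5)→{1,5,9}. Safe: 3. Place at column 3.
Columns [9, 4, 8, 1, 3, 6, 2, 7, 5], r−c [-8, -2, -5, 3, 2, 0, 5, 1, 4], r+c [10, 6, 11, 5, 8, 12, 9, 15, 14] are all distinct, so no two queens attack.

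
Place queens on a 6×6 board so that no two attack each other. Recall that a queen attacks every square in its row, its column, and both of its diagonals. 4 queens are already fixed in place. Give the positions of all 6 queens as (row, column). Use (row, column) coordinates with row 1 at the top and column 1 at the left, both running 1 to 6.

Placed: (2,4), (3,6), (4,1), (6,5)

(1,2) (2,4) (3,6) (4,1) (5,3) (6,5)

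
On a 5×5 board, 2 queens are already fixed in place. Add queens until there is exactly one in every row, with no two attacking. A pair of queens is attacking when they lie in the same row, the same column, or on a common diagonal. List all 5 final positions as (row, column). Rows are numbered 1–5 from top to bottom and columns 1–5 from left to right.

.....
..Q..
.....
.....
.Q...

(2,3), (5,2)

(1,5) (2,3) (3,1) (4,4) (5,2)

Row 1: attacked by (2,3)→{2,3,4}; (5,2)→{2}. Safe: 1, 5. Place at column 5.
Row 3: attacked by (1,5)→{3,5}; (2,3)→{2,3,4}; (5,2)→{2,4}. Safe: 1. Place at column 1.
Row 4: attacked by (1,5)→{2,5}; (2,3)→{1,3,5}; (3,1)→{1,2}; (5,2)→{1,2,3}. Safe: 4. Place at column 4.
Columns [5, 3, 1, 4, 2], r−c [-4, -1, 2, 0, 3], r+c [6, 5, 4, 8, 7] are all distinct, so no two queens attack.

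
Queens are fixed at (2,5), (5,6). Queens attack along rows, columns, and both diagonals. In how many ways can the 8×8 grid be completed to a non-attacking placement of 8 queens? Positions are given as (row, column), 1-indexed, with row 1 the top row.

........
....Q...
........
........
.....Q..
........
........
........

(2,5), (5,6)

2

Branch on row 1: col 1 → 0; col 3 → 1; col 7 → 1; col 8 → 0.
Sum: 0 + 1 + 1 + 0 = 2.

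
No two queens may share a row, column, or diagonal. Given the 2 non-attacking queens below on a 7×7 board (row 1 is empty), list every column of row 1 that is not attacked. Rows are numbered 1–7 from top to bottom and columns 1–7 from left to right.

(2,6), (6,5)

(2,6) attacks row 1 at column 6 and diagonals 5, 7.
(6,5) attacks row 1 at column 5.
Attacked columns: {5, 6, 7}. Safe: {1, 2, 3, 4}.

columns 1, 2, 3, 4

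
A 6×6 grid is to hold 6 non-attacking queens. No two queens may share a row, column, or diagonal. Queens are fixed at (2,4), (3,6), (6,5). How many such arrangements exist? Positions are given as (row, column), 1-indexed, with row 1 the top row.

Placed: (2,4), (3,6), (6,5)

1

Branch on row 1: col 1 → 0; col 2 → 1.
Sum: 0 + 1 = 1.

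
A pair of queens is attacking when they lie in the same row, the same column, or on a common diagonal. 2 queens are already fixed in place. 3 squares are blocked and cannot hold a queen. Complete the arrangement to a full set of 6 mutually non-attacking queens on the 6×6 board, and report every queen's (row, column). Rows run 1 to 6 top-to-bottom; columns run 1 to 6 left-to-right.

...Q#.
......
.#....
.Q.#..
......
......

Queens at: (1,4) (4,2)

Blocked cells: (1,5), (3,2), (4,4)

(1,4) (2,1) (3,5) (4,2) (5,6) (6,3)

Row 2: attacked by (1,4)→{3,4,5}; (4,2)→{2,4}. Safe: 1, 6. Place at column 1.
Row 3: attacked by (1,4)→{2,4,6}; (2,1)→{1,2}; (4,2)→{1,2,3}. Blocked: 2. Safe: 5. Place at column 5.
Row 5: attacked by (1,4)→{4}; (2,1)→{1,4}; (3,5)→{3,5}; (4,2)→{1,2,3}. Safe: 6. Place at column 6.
Row 6: attacked by (1,4)→{4}; (2,1)→{1,5}; (3,5)→{2,5}; (4,2)→{2,4}; (5,6)→{5,6}. Safe: 3. Place at column 3.
Columns [4, 1, 5, 2, 6, 3], r−c [-3, 1, -2, 2, -1, 3], r+c [5, 3, 8, 6, 11, 9] are all distinct, so no two queens attack.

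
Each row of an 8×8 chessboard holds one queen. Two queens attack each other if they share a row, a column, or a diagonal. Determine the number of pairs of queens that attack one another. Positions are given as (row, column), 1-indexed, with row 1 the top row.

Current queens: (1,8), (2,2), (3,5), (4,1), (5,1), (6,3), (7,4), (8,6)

5

Same column: (4,1)–(5,1) (column 1).
Same diagonal: (1,8)–(6,3) (|1−6| = |8−3| = 5); (4,1)–(6,3) (|4−6| = |1−3| = 2); (4,1)–(7,4) (|4−7| = |1−4| = 3); (6,3)–(7,4) (|6−7| = |3−4| = 1).
Total attacking pairs: 5.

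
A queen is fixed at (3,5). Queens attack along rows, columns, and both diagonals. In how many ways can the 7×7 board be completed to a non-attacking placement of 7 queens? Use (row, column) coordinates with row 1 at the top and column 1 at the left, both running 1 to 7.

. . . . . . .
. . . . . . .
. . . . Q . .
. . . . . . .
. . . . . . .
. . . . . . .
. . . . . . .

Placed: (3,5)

Branch on row 1: col 1 → 1; col 2 → 1; col 4 → 2; col 6 → 2.
Sum: 1 + 1 + 2 + 2 = 6.

6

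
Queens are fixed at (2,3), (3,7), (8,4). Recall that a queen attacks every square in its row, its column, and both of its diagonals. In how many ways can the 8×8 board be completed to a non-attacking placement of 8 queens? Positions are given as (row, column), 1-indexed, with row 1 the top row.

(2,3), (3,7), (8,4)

1

Branch on row 1: col 1 → 0; col 6 → 1; col 8 → 0.
Sum: 0 + 1 + 0 = 1.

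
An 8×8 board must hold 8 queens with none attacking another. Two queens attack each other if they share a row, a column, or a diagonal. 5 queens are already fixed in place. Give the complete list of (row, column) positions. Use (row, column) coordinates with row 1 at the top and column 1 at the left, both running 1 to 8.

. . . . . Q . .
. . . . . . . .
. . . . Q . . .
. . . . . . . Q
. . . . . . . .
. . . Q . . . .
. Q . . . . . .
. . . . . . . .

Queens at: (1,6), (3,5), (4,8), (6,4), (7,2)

(1,6) (2,3) (3,5) (4,8) (5,1) (6,4) (7,2) (8,7)

Row 2: attacked by (1,6)→{5,6,7}; (3,5)→{4,5,6}; (4,8)→{6,8}; (6,4)→{4,8}; (7,2)→{2,7}. Safe: 1, 3. Place at column 3.
Row 5: attacked by (1,6)→{2,6}; (2,3)→{3,6}; (3,5)→{3,5,7}; (4,8)→{7,8}; (6,4)→{3,4,5}; (7,2)→{2,4}. Safe: 1. Place at column 1.
Row 8: attacked by (1,6)→{6}; (2,3)→{3}; (3,5)→{5}; (4,8)→{4,8}; (5,1)→{1,4}; (6,4)→{2,4,6}; (7,2)→{1,2,3}. Safe: 7. Place at column 7.
Columns [6, 3, 5, 8, 1, 4, 2, 7], r−c [-5, -1, -2, -4, 4, 2, 5, 1], r+c [7, 5, 8, 12, 6, 10, 9, 15] are all distinct, so no two queens attack.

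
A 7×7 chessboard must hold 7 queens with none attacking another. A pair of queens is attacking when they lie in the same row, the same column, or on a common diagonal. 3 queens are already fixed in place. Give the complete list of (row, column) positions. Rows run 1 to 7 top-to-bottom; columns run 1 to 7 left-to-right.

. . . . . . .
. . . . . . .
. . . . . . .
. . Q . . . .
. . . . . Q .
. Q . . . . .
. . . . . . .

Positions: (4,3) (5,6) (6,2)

Row 1: attacked by (4,3)→{3,6}; (5,6)→{2,6}; (6,2)→{2,7}. Safe: 1, 4, 5. Place at column 1.
Row 2: attacked by (1,1)→{1,2}; (4,3)→{1,3,5}; (5,6)→{3,6}; (6,2)→{2,6}. Safe: 4, 7. Place at column 4.
Row 3: attacked by (1,1)→{1,3}; (2,4)→{3,4,5}; (4,3)→{2,3,4}; (5,6)→{4,6}; (6,2)→{2,5}. Safe: 7. Place at column 7.
Row 7: attacked by (1,1)→{1,7}; (2,4)→{4}; (3,7)→{3,7}; (4,3)→{3,6}; (5,6)→{4,6}; (6,2)→{1,2,3}. Safe: 5. Place at column 5.
Columns [1, 4, 7, 3, 6, 2, 5], r−c [0, -2, -4, 1, -1, 4, 2], r+c [2, 6, 10, 7, 11, 8, 12] are all distinct, so no two queens attack.

(1,1) (2,4) (3,7) (4,3) (5,6) (6,2) (7,5)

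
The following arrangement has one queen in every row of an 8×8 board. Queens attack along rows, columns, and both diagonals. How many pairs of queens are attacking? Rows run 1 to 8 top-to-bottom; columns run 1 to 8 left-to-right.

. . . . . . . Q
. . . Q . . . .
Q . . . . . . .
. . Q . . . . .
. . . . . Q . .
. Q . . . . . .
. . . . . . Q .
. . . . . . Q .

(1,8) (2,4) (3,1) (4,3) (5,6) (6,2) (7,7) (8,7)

Same column: (7,7)–(8,7) (column 7).
Same diagonal: (4,3)–(8,7) (|4−8| = |3−7| = 4).
Total attacking pairs: 2.

2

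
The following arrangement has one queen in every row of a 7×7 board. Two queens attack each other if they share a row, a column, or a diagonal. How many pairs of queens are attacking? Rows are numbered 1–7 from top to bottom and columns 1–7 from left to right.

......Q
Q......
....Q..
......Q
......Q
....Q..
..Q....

8

Same column: (1,7)–(4,7) (column 7); (1,7)–(5,7) (column 7); (3,5)–(6,5) (column 5); (4,7)–(5,7) (column 7).
Same diagonal: (1,7)–(3,5) (|1−3| = |7−5| = 2); (2,1)–(6,5) (|2−6| = |1−5| = 4); (3,5)–(5,7) (|3−5| = |5−7| = 2); (4,7)–(6,5) (|4−6| = |7−5| = 2).
Total attacking pairs: 8.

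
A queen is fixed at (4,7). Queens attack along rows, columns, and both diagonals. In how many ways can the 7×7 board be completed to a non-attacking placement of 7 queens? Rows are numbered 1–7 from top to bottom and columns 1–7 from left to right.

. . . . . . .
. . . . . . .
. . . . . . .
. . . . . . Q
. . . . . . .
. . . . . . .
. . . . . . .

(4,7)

6

Branch on row 1: col 1 → 1; col 2 → 2; col 3 → 0; col 5 → 1; col 6 → 2.
Sum: 1 + 2 + 0 + 1 + 2 = 6.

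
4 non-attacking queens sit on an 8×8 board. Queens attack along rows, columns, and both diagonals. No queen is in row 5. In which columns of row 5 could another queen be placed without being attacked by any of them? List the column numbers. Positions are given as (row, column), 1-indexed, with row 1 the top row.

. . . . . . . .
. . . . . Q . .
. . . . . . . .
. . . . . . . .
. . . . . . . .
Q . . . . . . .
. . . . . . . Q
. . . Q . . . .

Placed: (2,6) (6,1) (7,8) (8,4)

columns 5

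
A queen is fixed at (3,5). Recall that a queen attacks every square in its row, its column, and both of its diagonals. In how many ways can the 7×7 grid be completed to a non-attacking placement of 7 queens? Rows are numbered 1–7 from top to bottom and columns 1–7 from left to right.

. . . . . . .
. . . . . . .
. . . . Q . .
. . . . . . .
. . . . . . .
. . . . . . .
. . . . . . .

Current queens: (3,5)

Branch on row 1: col 1 → 1; col 2 → 1; col 4 → 2; col 6 → 2.
Sum: 1 + 1 + 2 + 2 = 6.

6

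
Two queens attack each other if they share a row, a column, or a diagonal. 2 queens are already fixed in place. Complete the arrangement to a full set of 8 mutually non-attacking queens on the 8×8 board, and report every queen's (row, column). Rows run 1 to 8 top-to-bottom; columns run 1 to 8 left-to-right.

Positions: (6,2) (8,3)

Row 1: attacked by (6,2)→{2,7}; (8,3)→{3}. Safe: 1, 4, 5, 6, 8. Place at column 4.
Row 2: attacked by (1,4)→{3,4,5}; (6,2)→{2,6}; (8,3)→{3}. Safe: 1, 7, 8. Place at column 8.
Row 3: attacked by (1,4)→{2,4,6}; (2,8)→{7,8}; (6,2)→{2,5}; (8,3)→{3,8}. Safe: 1. Place at column 1.
Row 4: attacked by (1,4)→{1,4,7}; (2,8)→{6,8}; (3,1)→{1,2}; (6,2)→{2,4}; (8,3)→{3,7}. Safe: 5. Place at column 5.
Row 5: attacked by (1,4)→{4,8}; (2,8)→{5,8}; (3,1)→{1,3}; (4,5)→{4,5,6}; (6,2)→{1,2,3}; (8,3)→{3,6}. Safe: 7. Place at column 7.
Row 7: attacked by (1,4)→{4}; (2,8)→{3,8}; (3,1)→{1,5}; (4,5)→{2,5,8}; (5,7)→{5,7}; (6,2)→{1,2,3}; (8,3)→{2,3,4}. Safe: 6. Place at column 6.
Columns [4, 8, 1, 5, 7, 2, 6, 3], r−c [-3, -6, 2, -1, -2, 4, 1, 5], r+c [5, 10, 4, 9, 12, 8, 13, 11] are all distinct, so no two queens attack.

(1,4) (2,8) (3,1) (4,5) (5,7) (6,2) (7,6) (8,3)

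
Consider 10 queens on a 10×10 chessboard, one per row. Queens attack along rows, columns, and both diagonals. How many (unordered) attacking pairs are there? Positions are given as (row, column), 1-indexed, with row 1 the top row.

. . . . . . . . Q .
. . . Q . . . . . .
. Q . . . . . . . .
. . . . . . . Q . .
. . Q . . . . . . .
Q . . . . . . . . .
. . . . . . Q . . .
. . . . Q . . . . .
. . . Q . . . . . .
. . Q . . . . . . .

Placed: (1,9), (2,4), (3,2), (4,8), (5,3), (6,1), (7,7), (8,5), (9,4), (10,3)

Same column: (2,4)–(9,4) (column 4); (5,3)–(10,3) (column 3).
Same diagonal: (6,1)–(9,4) (|6−9| = |1−4| = 3); (8,5)–(9,4) (|8−9| = |5−4| = 1); (8,5)–(10,3) (|8−10| = |5−3| = 2); (9,4)–(10,3) (|9−10| = |4−3| = 1).
Total attacking pairs: 6.

6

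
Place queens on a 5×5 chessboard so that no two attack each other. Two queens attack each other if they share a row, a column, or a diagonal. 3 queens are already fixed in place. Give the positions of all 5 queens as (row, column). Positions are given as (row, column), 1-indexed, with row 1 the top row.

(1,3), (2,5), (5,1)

(1,3) (2,5) (3,2) (4,4) (5,1)

Row 3: attacked by (1,3)→{1,3,5}; (2,5)→{4,5}; (5,1)→{1,3}. Safe: 2. Place at column 2.
Row 4: attacked by (1,3)→{3}; (2,5)→{3,5}; (3,2)→{1,2,3}; (5,1)→{1,2}. Safe: 4. Place at column 4.
Columns [3, 5, 2, 4, 1], r−c [-2, -3, 1, 0, 4], r+c [4, 7, 5, 8, 6] are all distinct, so no two queens attack.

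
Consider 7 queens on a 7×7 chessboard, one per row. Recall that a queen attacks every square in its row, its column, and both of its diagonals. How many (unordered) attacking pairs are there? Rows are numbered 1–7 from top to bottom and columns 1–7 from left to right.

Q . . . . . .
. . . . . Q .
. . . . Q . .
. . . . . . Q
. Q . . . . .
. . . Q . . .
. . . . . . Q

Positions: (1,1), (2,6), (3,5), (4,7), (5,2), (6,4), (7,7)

Same column: (4,7)–(7,7) (column 7).
Same diagonal: (1,1)–(7,7) (|1−7| = |1−7| = 6); (2,6)–(3,5) (|2−3| = |6−5| = 1).
Total attacking pairs: 3.

3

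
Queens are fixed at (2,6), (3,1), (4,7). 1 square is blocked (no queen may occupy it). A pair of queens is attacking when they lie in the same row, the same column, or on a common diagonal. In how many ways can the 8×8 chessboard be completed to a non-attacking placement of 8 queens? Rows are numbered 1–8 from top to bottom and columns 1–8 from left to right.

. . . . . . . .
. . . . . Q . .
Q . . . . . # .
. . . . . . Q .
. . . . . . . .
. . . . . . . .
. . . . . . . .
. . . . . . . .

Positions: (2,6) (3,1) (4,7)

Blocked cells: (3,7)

1

Branch on row 1: col 2 → 1; col 8 → 0.
Sum: 1 + 0 = 1.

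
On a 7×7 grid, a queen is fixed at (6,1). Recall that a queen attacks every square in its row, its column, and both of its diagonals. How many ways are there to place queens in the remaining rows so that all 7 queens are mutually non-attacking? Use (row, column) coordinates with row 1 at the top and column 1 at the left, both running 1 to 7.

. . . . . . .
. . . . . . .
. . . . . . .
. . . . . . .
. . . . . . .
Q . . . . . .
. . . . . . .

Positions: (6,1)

Branch on row 1: col 2 → 1; col 3 → 1; col 4 → 2; col 5 → 2; col 7 → 1.
Sum: 1 + 1 + 2 + 2 + 1 = 7.

7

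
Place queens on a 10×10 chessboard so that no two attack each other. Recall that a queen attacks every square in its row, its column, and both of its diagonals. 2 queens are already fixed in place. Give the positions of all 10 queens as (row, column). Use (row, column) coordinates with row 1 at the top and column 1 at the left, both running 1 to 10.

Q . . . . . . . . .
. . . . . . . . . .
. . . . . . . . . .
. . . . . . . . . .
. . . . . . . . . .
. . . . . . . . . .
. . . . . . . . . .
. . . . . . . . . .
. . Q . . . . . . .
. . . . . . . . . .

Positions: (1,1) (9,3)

(1,1) (2,8) (3,10) (4,7) (5,4) (6,2) (7,9) (8,6) (9,3) (10,5)

Row 2: attacked by (1,1)→{1,2}; (9,3)→{3,10}. Safe: 4, 5, 6, 7, 8, 9. Place at column 8.
Row 3: attacked by (1,1)→{1,3}; (2,8)→{7,8,9}; (9,3)→{3,9}. Safe: 2, 4, 5, 6, 10. Place at column 10.
Row 4: attacked by (1,1)→{1,4}; (2,8)→{6,8,10}; (3,10)→{9,10}; (9,3)→{3,8}. Safe: 2, 5, 7. Place at column 7.
Row 5: attacked by (1,1)→{1,5}; (2,8)→{5,8}; (3,10)→{8,10}; (4,7)→{6,7,8}; (9,3)→{3,7}. Safe: 2, 4, 9. Place at column 4.
Row 6: attacked by (1,1)→{1,6}; (2,8)→{4,8}; (3,10)→{7,10}; (4,7)→{5,7,9}; (5,4)→{3,4,5}; (9,3)→{3,6}. Safe: 2. Place at column 2.
Row 7: attacked by (1,1)→{1,7}; (2,8)→{3,8}; (3,10)→{6,10}; (4,7)→{4,7,10}; (5,4)→{2,4,6}; (6,2)→{1,2,3}; (9,3)→{1,3,5}. Safe: 9. Place at column 9.
Row 8: attacked by (1,1)→{1,8}; (2,8)→{2,8}; (3,10)→{5,10}; (4,7)→{3,7}; (5,4)→{1,4,7}; (6,2)→{2,4}; (7,9)→{8,9,10}; (9,3)→{2,3,4}. Safe: 6. Place at column 6.
Row 10: attacked by (1,1)→{1,10}; (2,8)→{8}; (3,10)→{3,10}; (4,7)→{1,7}; (5,4)→{4,9}; (6,2)→{2,6}; (7,9)→{6,9}; (8,6)→{4,6,8}; (9,3)→{2,3,4}. Safe: 5. Place at column 5.
Columns [1, 8, 10, 7, 4, 2, 9, 6, 3, 5], r−c [0, -6, -7, -3, 1, 4, -2, 2, 6, 5], r+c [2, 10, 13, 11, 9, 8, 16, 14, 12, 15] are all distinct, so no two queens attack.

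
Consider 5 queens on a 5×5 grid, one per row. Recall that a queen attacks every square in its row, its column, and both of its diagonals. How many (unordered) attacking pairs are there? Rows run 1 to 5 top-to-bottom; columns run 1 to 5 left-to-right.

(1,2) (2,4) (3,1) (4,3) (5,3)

2

Same column: (4,3)–(5,3) (column 3).
Same diagonal: (3,1)–(5,3) (|3−5| = |1−3| = 2).
Total attacking pairs: 2.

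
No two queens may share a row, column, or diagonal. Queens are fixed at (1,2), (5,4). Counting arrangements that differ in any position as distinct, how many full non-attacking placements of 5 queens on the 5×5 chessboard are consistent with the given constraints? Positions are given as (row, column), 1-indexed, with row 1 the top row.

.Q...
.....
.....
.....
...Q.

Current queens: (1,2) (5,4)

1

Branch on row 2: col 5 → 1.
Sum: 1 = 1.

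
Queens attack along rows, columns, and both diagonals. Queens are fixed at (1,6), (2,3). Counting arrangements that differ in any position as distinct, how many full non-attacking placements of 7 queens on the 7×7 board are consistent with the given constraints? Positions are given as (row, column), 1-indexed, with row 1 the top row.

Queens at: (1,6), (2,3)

3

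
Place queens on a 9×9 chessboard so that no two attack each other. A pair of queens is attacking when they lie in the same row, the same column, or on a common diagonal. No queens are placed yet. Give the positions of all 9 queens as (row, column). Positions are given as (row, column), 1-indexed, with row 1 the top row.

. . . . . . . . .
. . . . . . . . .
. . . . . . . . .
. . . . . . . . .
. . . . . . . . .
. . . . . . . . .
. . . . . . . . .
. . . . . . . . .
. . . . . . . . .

Row 1: Safe: 1, 2, 3, 4, 5, 6, 7, 8, 9. Place at column 2.
Row 2: attacked by (1,2)→{1,2,3}. Safe: 4, 5, 6, 7, 8, 9. Place at column 5.
Row 3: attacked by (1,2)→{2,4}; (2,5)→{4,5,6}. Safe: 1, 3, 7, 8, 9. Place at column 8.
Row 4: attacked by (1,2)→{2,5}; (2,5)→{3,5,7}; (3,8)→{7,8,9}. Safe: 1, 4, 6. Place at column 1.
Row 5: attacked by (1,2)→{2,6}; (2,5)→{2,5,8}; (3,8)→{6,8}; (4,1)→{1,2}. Safe: 3, 4, 7, 9. Place at column 3.
Row 6: attacked by (1,2)→{2,7}; (2,5)→{1,5,9}; (3,8)→{5,8}; (4,1)→{1,3}; (5,3)→{2,3,4}. Safe: 6. Place at column 6.
Row 7: attacked by (1,2)→{2,8}; (2,5)→{5}; (3,8)→{4,8}; (4,1)→{1,4}; (5,3)→{1,3,5}; (6,6)→{5,6,7}. Safe: 9. Place at column 9.
Row 8: attacked by (1,2)→{2,9}; (2,5)→{5}; (3,8)→{3,8}; (4,1)→{1,5}; (5,3)→{3,6}; (6,6)→{4,6,8}; (7,9)→{8,9}. Safe: 7. Place at column 7.
Row 9: attacked by (1,2)→{2}; (2,5)→{5}; (3,8)→{2,8}; (4,1)→{1,6}; (5,3)→{3,7}; (6,6)→{3,6,9}; (7,9)→{7,9}; (8,7)→{6,7,8}. Safe: 4. Place at column 4.
Columns [2, 5, 8, 1, 3, 6, 9, 7, 4], r−c [-1, -3, -5, 3, 2, 0, -2, 1, 5], r+c [3, 7, 11, 5, 8, 12, 16, 15, 13] are all distinct, so no two queens attack.

(1,2) (2,5) (3,8) (4,1) (5,3) (6,6) (7,9) (8,7) (9,4)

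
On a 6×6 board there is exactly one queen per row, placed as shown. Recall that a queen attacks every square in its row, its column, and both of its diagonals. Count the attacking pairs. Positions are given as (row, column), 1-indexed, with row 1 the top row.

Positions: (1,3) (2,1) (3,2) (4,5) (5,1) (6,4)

2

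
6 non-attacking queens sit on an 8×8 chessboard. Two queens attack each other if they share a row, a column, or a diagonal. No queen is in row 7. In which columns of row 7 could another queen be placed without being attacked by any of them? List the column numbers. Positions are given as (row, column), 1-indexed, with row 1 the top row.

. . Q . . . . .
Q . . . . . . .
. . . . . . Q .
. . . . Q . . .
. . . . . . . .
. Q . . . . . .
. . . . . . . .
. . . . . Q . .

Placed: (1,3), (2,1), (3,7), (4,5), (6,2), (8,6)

(1,3) attacks row 7 at column 3.
(2,1) attacks row 7 at column 1 and diagonals 6.
(3,7) attacks row 7 at column 7 and diagonals 3.
(4,5) attacks row 7 at column 5 and diagonals 2, 8.
(6,2) attacks row 7 at column 2 and diagonals 1, 3.
(8,6) attacks row 7 at column 6 and diagonals 5, 7.
Attacked columns: {1, 2, 3, 5, 6, 7, 8}. Safe: {4}.

columns 4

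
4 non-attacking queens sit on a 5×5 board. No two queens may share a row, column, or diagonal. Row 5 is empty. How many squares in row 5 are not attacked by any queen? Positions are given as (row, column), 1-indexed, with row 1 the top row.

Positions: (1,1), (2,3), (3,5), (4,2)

1

(1,1) attacks row 5 at column 1 and diagonals 5.
(2,3) attacks row 5 at column 3.
(3,5) attacks row 5 at column 5 and diagonals 3.
(4,2) attacks row 5 at column 2 and diagonals 1, 3.
Attacked columns: {1, 2, 3, 5}. Safe: {4}.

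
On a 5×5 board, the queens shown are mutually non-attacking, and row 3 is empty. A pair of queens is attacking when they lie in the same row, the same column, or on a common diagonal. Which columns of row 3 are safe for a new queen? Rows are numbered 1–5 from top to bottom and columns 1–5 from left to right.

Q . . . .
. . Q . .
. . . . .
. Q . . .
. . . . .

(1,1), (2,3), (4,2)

(1,1) attacks row 3 at column 1 and diagonals 3.
(2,3) attacks row 3 at column 3 and diagonals 2, 4.
(4,2) attacks row 3 at column 2 and diagonals 1, 3.
Attacked columns: {1, 2, 3, 4}. Safe: {5}.

columns 5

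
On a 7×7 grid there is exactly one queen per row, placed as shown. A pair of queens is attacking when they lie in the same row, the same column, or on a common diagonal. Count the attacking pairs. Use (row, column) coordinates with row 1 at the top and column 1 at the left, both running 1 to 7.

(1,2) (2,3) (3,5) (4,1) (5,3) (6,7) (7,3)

Same column: (2,3)–(5,3) (column 3); (2,3)–(7,3) (column 3); (5,3)–(7,3) (column 3).
Same diagonal: (1,2)–(2,3) (|1−2| = |2−3| = 1); (1,2)–(6,7) (|1−6| = |2−7| = 5); (2,3)–(4,1) (|2−4| = |3−1| = 2); (2,3)–(6,7) (|2−6| = |3−7| = 4); (3,5)–(5,3) (|3−5| = |5−3| = 2).
Total attacking pairs: 8.

8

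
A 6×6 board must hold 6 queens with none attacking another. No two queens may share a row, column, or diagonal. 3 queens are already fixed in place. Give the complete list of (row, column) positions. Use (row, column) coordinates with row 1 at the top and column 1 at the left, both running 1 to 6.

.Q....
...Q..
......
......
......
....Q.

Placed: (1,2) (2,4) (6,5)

Row 3: attacked by (1,2)→{2,4}; (2,4)→{3,4,5}; (6,5)→{2,5}. Safe: 1, 6. Place at column 6.
Row 4: attacked by (1,2)→{2,5}; (2,4)→{2,4,6}; (3,6)→{5,6}; (6,5)→{3,5}. Safe: 1. Place at column 1.
Row 5: attacked by (1,2)→{2,6}; (2,4)→{1,4}; (3,6)→{4,6}; (4,1)→{1,2}; (6,5)→{4,5,6}. Safe: 3. Place at column 3.
Columns [2, 4, 6, 1, 3, 5], r−c [-1, -2, -3, 3, 2, 1], r+c [3, 6, 9, 5, 8, 11] are all distinct, so no two queens attack.

(1,2) (2,4) (3,6) (4,1) (5,3) (6,5)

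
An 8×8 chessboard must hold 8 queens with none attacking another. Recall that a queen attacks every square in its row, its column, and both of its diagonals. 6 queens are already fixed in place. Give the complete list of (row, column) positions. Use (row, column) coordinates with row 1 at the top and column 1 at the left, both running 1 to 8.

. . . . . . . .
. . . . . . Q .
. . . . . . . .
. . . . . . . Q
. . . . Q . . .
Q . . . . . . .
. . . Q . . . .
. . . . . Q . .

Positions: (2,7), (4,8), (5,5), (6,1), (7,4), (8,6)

Row 1: attacked by (2,7)→{6,7,8}; (4,8)→{5,8}; (5,5)→{1,5}; (6,1)→{1,6}; (7,4)→{4}; (8,6)→{6}. Safe: 2, 3. Place at column 3.
Row 3: attacked by (1,3)→{1,3,5}; (2,7)→{6,7,8}; (4,8)→{7,8}; (5,5)→{3,5,7}; (6,1)→{1,4}; (7,4)→{4,8}; (8,6)→{1,6}. Safe: 2. Place at column 2.
Columns [3, 7, 2, 8, 5, 1, 4, 6], r−c [-2, -5, 1, -4, 0, 5, 3, 2], r+c [4, 9, 5, 12, 10, 7, 11, 14] are all distinct, so no two queens attack.

(1,3) (2,7) (3,2) (4,8) (5,5) (6,1) (7,4) (8,6)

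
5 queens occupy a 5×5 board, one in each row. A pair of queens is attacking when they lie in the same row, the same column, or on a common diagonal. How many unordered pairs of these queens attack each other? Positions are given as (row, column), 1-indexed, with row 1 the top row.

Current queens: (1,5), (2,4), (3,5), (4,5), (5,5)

8

Same column: (1,5)–(3,5) (column 5); (1,5)–(4,5) (column 5); (1,5)–(5,5) (column 5); (3,5)–(4,5) (column 5); (3,5)–(5,5) (column 5); (4,5)–(5,5) (column 5).
Same diagonal: (1,5)–(2,4) (|1−2| = |5−4| = 1); (2,4)–(3,5) (|2−3| = |4−5| = 1).
Total attacking pairs: 8.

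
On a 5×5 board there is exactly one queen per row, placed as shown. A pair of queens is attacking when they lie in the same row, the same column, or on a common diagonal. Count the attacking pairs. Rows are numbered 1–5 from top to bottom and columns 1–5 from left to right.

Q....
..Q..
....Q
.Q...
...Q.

All columns are distinct and no two queens satisfy |Δrow| = |Δcol|, so no pair attacks.

0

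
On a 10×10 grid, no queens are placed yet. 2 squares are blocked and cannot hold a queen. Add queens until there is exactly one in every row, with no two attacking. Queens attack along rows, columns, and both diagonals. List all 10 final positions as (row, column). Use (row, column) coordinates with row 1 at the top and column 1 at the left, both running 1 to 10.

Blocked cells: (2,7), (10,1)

(1,4) (2,8) (3,10) (4,3) (5,6) (6,2) (7,5) (8,1) (9,9) (10,7)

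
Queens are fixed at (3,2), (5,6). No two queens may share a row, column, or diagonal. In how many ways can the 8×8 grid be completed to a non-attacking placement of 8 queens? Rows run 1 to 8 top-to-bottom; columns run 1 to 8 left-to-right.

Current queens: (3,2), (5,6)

Branch on row 1: col 1 → 0; col 3 → 2; col 5 → 0; col 7 → 1; col 8 → 0.
Sum: 0 + 2 + 0 + 1 + 0 = 3.

3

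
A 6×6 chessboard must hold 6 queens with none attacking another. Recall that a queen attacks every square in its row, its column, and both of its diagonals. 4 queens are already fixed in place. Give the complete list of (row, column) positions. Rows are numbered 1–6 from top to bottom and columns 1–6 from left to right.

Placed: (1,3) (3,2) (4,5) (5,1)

(1,3) (2,6) (3,2) (4,5) (5,1) (6,4)

Row 2: attacked by (1,3)→{2,3,4}; (3,2)→{1,2,3}; (4,5)→{3,5}; (5,1)→{1,4}. Safe: 6. Place at column 6.
Row 6: attacked by (1,3)→{3}; (2,6)→{2,6}; (3,2)→{2,5}; (4,5)→{3,5}; (5,1)→{1,2}. Safe: 4. Place at column 4.
Columns [3, 6, 2, 5, 1, 4], r−c [-2, -4, 1, -1, 4, 2], r+c [4, 8, 5, 9, 6, 10] are all distinct, so no two queens attack.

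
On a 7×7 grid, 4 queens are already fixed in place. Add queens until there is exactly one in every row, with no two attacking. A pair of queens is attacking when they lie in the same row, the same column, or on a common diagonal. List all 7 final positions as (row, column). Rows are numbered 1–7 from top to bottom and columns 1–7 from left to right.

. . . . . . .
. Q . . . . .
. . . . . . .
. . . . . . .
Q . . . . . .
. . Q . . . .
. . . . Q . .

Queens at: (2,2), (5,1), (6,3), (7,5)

(1,7) (2,2) (3,4) (4,6) (5,1) (6,3) (7,5)

Row 1: attacked by (2,2)→{1,2,3}; (5,1)→{1,5}; (6,3)→{3}; (7,5)→{5}. Safe: 4, 6, 7. Place at column 7.
Row 3: attacked by (1,7)→{5,7}; (2,2)→{1,2,3}; (5,1)→{1,3}; (6,3)→{3,6}; (7,5)→{1,5}. Safe: 4. Place at column 4.
Row 4: attacked by (1,7)→{4,7}; (2,2)→{2,4}; (3,4)→{3,4,5}; (5,1)→{1,2}; (6,3)→{1,3,5}; (7,5)→{2,5}. Safe: 6. Place at column 6.
Columns [7, 2, 4, 6, 1, 3, 5], r−c [-6, 0, -1, -2, 4, 3, 2], r+c [8, 4, 7, 10, 6, 9, 12] are all distinct, so no two queens attack.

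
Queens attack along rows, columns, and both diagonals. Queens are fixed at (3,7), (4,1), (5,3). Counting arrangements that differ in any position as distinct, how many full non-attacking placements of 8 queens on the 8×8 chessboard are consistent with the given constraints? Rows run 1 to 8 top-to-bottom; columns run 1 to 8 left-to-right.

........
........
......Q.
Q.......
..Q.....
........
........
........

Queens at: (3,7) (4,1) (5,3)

3

Branch on row 1: col 2 → 1; col 6 → 2; col 8 → 0.
Sum: 1 + 2 + 0 = 3.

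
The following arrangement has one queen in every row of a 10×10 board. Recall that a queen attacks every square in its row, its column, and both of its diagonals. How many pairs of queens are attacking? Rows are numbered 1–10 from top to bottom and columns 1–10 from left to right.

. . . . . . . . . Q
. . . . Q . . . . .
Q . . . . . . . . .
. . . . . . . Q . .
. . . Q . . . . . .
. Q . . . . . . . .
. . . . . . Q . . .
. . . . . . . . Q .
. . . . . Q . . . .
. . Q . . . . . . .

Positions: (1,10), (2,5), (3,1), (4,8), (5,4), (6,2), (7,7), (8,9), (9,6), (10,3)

0

All columns are distinct and no two queens satisfy |Δrow| = |Δcol|, so no pair attacks.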